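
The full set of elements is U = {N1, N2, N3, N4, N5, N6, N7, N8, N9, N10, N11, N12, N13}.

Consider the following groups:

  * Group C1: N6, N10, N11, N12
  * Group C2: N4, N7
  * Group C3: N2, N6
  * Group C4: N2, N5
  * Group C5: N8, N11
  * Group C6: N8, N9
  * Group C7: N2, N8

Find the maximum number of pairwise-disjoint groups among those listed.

C1, C2, C4, C6 are pairwise disjoint (C1={N6,N10,N11,N12}; C2={N4,N7}; C4={N2,N5}; C6={N8,N9}).
Every remaining group overlaps one of these, and no 5 of the listed groups are pairwise disjoint, so 4 is the maximum.

4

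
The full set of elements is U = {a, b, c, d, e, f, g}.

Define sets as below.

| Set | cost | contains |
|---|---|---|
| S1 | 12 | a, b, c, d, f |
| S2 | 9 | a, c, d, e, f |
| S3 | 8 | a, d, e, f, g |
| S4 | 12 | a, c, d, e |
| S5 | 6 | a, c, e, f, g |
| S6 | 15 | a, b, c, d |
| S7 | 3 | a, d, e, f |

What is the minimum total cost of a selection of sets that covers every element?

S1, S5 together cover every element (S1 ∪ S5 = {a, b, c, d, e, f, g}); total cost 12 + 6 = 18.
The greedy pick S7, S5, S1 costs 21; no covering selection beats 18.

18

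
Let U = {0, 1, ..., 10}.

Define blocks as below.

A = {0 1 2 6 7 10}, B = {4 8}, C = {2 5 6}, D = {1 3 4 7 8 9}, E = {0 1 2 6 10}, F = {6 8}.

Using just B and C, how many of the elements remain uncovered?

6

Union of B, C = {2, 4, 5, 6, 8}.
Not covered: 0, 1, 3, 7, 9, 10 — 6 elements.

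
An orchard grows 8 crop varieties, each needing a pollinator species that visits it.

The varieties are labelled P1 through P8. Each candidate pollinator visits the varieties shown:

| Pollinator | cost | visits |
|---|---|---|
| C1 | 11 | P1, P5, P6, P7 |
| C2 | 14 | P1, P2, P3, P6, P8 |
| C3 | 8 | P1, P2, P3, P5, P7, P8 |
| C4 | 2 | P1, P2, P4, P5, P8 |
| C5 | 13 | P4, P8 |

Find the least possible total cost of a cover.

21

C1, C3, C4 together cover every variety (C1 ∪ C3 ∪ C4 = {P1, P2, P3, P4, P5, P6, P7, P8}); total cost 11 + 8 + 2 = 21.
No covering selection has total cost below 21.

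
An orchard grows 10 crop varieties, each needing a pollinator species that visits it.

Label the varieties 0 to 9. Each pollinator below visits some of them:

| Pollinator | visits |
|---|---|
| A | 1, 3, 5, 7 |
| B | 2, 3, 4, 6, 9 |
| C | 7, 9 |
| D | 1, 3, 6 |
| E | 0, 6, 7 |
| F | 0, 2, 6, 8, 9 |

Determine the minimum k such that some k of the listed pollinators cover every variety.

Take {A, B, F}. Their union is {0, 1, 2, 3, 4, 5, 6, 7, 8, 9}, which is all 10 varieties.
Only B contains 4, so B is forced; the remaining 5 varieties need at least 2 more pollinators (each remaining pollinator adds at most 3) — so at least 3 pollinators are needed, and 3 is optimal.

3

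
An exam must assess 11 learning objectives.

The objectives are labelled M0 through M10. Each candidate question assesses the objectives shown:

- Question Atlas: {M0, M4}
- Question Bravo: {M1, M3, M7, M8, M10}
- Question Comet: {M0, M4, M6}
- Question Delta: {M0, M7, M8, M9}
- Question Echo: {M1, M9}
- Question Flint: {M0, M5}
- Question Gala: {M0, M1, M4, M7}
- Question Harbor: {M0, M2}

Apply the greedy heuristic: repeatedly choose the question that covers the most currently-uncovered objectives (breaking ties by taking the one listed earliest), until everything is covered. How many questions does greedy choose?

5

Greedy: pick Bravo (covers 5 new) → pick Comet (covers 3 new) → pick Delta (covers 1 new) → pick Flint (covers 1 new) → pick Harbor (covers 1 new). Total picks: 5.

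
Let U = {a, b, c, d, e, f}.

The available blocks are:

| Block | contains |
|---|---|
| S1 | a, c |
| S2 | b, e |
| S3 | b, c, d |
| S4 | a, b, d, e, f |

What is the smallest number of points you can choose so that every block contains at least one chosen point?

H = {a, b} meets every block (each contains at least one member of H), and |H| = 2.
The blocks S1, S2 are pairwise disjoint, so any hitting set needs a separate point for each — at least 2. Hence 2 is optimal.

2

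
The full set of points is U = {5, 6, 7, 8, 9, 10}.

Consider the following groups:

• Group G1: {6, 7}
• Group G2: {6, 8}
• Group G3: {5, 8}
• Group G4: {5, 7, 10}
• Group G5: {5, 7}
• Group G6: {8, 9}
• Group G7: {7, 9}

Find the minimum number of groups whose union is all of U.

Take {G2, G4, G6}. Their union is {5, 6, 7, 8, 9, 10}, which is all 6 points.
Only G4 contains 10, so G4 is forced; the remaining 3 points need at least 2 more groups (each remaining group adds at most 2) — so at least 3 groups are needed, and 3 is optimal.

3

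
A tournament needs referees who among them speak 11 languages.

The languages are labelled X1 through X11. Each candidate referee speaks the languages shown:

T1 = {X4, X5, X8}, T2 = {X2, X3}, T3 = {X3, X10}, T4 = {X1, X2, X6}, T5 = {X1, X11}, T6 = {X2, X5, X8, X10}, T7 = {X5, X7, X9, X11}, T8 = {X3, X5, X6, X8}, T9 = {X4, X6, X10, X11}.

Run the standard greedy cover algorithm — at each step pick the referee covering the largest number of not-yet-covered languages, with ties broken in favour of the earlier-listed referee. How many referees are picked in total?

Greedy: pick T6 (covers 4 new) → pick T7 (covers 3 new) → pick T4 (covers 2 new) → pick T1 (covers 1 new) → pick T2 (covers 1 new). Total picks: 5.
(The true minimum cover uses only 4 referees, so greedy is not optimal here.)

5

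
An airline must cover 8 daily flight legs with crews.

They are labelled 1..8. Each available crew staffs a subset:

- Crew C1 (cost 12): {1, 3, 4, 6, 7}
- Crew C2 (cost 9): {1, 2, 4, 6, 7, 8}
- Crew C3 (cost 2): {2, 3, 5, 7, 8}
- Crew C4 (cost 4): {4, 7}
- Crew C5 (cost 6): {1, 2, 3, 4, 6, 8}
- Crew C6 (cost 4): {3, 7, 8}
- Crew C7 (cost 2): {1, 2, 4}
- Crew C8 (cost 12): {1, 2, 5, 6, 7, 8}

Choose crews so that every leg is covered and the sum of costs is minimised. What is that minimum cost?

C3, C5 together cover every leg (C3 ∪ C5 = {1, 2, 3, 4, 5, 6, 7, 8}); total cost 2 + 6 = 8.
The greedy pick C3, C7, C5 costs 10; no covering selection beats 8.

8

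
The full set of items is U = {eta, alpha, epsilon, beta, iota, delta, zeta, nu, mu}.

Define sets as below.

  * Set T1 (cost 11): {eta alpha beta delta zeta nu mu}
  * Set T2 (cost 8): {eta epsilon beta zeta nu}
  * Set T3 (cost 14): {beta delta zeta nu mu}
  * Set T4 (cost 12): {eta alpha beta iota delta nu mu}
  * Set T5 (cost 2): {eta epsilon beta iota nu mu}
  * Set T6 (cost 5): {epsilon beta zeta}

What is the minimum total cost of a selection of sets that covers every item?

13

T1, T5 together cover every item (T1 ∪ T5 = {eta, alpha, epsilon, beta, iota, delta, zeta, nu, mu}); total cost 11 + 2 = 13.
No covering selection has total cost below 13.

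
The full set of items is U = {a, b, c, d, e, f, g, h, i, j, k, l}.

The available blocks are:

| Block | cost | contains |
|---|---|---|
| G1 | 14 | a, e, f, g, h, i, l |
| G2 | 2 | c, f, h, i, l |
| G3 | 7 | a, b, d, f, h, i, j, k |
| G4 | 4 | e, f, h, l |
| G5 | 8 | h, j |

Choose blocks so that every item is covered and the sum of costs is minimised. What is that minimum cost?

G1, G2, G3 together cover every item (G1 ∪ G2 ∪ G3 = {a, b, c, d, e, f, g, h, i, j, k, l}); total cost 14 + 2 + 7 = 23.
The greedy pick G2, G3, G4, G1 costs 27; no covering selection beats 23.

23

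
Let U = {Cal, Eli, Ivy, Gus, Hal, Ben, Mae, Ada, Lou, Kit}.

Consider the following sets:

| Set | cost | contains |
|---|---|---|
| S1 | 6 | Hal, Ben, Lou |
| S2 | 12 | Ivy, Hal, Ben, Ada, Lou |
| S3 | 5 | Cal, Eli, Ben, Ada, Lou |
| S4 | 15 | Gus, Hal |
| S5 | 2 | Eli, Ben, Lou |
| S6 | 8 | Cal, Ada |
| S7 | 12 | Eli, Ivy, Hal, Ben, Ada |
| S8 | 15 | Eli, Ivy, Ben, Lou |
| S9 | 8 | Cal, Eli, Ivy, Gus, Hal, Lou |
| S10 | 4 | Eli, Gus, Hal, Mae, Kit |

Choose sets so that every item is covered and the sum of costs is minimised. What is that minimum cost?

17

S3, S9, S10 together cover every item (S3 ∪ S9 ∪ S10 = {Cal, Eli, Ivy, Gus, Hal, Ben, Mae, Ada, Lou, Kit}); total cost 5 + 8 + 4 = 17.
The greedy pick S5, S10, S3, S9 costs 19; no covering selection beats 17.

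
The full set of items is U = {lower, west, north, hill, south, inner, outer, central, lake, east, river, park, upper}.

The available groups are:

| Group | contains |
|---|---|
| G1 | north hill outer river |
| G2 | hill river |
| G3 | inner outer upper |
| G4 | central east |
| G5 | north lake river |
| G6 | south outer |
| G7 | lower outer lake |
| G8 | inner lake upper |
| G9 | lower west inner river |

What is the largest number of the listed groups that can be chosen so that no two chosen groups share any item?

G2, G4, G6, G8 are pairwise disjoint (G2={hill,river}; G4={central,east}; G6={south,outer}; G8={inner,lake,upper}).
Every remaining group overlaps one of these, and no 5 of the listed groups are pairwise disjoint, so 4 is the maximum.

4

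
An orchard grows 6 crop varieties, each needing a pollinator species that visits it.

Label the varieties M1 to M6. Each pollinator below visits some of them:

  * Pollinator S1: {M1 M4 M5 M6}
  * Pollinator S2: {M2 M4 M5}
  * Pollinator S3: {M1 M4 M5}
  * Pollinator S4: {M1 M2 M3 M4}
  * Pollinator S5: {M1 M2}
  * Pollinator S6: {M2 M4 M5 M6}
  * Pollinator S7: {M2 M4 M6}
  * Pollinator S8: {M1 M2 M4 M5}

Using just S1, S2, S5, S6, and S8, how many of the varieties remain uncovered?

Union of S1, S2, S5, S6, S8 = {M1, M2, M4, M5, M6}.
Not covered: M3 — 1 variety.

1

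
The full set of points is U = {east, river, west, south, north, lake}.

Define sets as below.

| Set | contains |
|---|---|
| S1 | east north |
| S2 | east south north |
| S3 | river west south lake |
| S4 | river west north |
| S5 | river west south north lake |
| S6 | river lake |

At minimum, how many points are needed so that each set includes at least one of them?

H = {river, north} meets every set (each contains at least one member of H), and |H| = 2.
The sets S1, S3 are pairwise disjoint, so any hitting set needs a separate point for each — at least 2. Hence 2 is optimal.

2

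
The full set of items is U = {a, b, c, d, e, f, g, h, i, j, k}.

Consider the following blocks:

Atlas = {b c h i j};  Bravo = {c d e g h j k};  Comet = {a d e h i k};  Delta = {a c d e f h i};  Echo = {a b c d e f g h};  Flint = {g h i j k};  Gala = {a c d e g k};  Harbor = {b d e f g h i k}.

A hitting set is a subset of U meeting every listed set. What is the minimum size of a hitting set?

2

The 2 items {g, i} hit every block.
No single item lies in every block, so at least 2 are needed and 2 is optimal.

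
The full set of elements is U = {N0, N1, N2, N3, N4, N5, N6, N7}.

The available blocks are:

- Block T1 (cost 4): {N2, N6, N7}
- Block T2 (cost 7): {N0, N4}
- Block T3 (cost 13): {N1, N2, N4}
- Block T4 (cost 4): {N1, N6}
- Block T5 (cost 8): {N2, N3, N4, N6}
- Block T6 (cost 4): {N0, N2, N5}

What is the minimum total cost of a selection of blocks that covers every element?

20

T1, T4, T5, T6 together cover every element (T1 ∪ T4 ∪ T5 ∪ T6 = {N0, N1, N2, N3, N4, N5, N6, N7}); total cost 4 + 4 + 8 + 4 = 20.
No covering selection has total cost below 20.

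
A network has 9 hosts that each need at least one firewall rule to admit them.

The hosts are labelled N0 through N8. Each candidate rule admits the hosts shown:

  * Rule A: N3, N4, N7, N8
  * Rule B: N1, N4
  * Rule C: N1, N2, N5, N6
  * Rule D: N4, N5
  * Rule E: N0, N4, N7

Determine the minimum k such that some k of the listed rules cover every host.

Take {A, C, E}. Their union is {N0, N1, N2, N3, N4, N5, N6, N7, N8}, which is all 9 hosts.
Each rule has at most 4 hosts, and 2·4 = 8 < 9 — so at least 3 rules are needed, and 3 is optimal.

3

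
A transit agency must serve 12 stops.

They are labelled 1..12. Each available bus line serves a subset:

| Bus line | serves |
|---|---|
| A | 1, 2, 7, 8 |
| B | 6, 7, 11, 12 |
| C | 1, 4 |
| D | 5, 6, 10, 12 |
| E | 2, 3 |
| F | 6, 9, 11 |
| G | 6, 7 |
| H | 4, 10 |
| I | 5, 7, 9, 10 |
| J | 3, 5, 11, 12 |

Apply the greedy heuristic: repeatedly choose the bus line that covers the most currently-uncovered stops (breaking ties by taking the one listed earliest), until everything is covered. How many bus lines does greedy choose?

Greedy: pick A (covers 4 new) → pick D (covers 4 new) → pick F (covers 2 new) → pick C (covers 1 new) → pick E (covers 1 new). Total picks: 5.
(The true minimum cover uses only 4 bus lines, so greedy is not optimal here.)

5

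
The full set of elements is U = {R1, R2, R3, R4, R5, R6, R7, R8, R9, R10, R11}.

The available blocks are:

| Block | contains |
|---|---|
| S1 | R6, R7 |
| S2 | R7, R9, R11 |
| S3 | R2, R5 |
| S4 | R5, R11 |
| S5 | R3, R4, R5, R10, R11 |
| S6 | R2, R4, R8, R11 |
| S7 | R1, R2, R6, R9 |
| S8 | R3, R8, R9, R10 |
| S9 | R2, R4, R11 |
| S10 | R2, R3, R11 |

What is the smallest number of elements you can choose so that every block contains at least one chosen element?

The 4 elements {R5, R6, R8, R11} hit every block.
No choice of 3 elements meets every block, so 4 is the minimum.

4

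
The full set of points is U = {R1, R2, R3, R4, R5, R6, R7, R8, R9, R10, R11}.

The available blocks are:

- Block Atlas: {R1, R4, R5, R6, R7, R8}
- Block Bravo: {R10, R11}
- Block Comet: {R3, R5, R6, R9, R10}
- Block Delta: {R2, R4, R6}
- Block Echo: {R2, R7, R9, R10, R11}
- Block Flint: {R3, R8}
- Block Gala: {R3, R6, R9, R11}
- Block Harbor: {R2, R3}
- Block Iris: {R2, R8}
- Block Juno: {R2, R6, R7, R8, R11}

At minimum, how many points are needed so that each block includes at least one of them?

The 4 points {R3, R4, R8, R10} hit every block.
No choice of 3 points meets every block, so 4 is the minimum.

4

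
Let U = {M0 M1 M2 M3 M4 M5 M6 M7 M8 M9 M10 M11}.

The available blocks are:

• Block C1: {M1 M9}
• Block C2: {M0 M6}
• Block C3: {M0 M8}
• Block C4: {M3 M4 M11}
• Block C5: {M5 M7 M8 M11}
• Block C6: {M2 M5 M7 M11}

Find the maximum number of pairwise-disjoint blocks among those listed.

C1, C2, C5 are pairwise disjoint (C1={M1,M9}; C2={M0,M6}; C5={M5,M7,M8,M11}).
Every remaining block overlaps one of these, and no 4 of the listed blocks are pairwise disjoint, so 3 is the maximum.

3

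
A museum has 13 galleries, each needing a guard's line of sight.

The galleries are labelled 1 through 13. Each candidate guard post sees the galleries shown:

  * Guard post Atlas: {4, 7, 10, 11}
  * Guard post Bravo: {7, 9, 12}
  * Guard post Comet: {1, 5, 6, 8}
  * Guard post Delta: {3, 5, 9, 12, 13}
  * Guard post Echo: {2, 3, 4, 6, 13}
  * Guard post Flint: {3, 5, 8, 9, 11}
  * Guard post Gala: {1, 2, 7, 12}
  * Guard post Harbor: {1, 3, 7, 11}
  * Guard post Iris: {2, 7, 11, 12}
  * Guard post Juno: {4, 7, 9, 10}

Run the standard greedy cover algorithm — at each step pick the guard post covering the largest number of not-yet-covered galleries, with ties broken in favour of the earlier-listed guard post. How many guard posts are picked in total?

4

Greedy: pick Delta (covers 5 new) → pick Atlas (covers 4 new) → pick Comet (covers 3 new) → pick Echo (covers 1 new). Total picks: 4.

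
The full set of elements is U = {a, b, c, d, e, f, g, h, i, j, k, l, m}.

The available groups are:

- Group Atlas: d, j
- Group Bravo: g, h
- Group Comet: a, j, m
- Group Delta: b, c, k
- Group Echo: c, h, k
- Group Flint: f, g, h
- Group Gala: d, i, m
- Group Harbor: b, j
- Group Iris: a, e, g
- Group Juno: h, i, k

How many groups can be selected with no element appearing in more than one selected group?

Echo, Gala, Harbor, Iris are pairwise disjoint (Echo={c,h,k}; Gala={d,i,m}; Harbor={b,j}; Iris={a,e,g}).
Every remaining group overlaps one of these, and no 5 of the listed groups are pairwise disjoint, so 4 is the maximum.

4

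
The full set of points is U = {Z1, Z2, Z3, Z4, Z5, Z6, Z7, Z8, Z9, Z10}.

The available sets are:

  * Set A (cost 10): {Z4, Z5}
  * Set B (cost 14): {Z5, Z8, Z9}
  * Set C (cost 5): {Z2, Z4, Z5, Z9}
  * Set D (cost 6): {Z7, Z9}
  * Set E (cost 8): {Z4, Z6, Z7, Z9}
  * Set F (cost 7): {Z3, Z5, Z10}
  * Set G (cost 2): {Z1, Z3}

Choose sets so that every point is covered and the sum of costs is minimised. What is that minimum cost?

B, C, E, F, G together cover every point (B ∪ C ∪ E ∪ F ∪ G = {Z1, Z2, Z3, Z4, Z5, Z6, Z7, Z8, Z9, Z10}); total cost 14 + 5 + 8 + 7 + 2 = 36.
No covering selection has total cost below 36.

36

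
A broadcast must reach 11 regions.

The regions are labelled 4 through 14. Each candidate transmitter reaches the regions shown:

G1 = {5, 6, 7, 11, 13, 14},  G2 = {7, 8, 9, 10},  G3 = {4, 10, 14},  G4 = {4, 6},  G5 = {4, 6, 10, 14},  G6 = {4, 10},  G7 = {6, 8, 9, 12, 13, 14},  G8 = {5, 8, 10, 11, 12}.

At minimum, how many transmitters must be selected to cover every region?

3

Take {G1, G6, G7}. Their union is {4, 5, 6, 7, 8, 9, 10, 11, 12, 13, 14}, which is all 11 regions.
No 2 of the 8 transmitters cover everything (all 28 combinations miss at least one region), so 3 is optimal.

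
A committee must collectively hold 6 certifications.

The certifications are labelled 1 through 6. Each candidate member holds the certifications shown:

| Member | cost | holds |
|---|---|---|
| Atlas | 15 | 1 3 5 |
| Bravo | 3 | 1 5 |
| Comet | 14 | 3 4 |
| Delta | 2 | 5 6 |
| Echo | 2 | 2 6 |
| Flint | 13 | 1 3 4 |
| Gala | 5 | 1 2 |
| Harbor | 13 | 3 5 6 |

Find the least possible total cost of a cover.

Delta, Echo, Flint together cover every certification (Delta ∪ Echo ∪ Flint = {1, 2, 3, 4, 5, 6}); total cost 2 + 2 + 13 = 17.
The greedy pick Delta, Echo, Bravo, Flint costs 20; no covering selection beats 17.

17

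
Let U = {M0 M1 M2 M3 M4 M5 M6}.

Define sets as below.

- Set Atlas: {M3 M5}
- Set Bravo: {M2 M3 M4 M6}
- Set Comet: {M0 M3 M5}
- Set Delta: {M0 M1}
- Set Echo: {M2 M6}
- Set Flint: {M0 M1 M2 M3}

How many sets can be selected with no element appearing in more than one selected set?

Atlas, Delta, Echo are pairwise disjoint (Atlas={M3,M5}; Delta={M0,M1}; Echo={M2,M6}).
Every remaining set overlaps one of these, and no 4 of the listed sets are pairwise disjoint, so 3 is the maximum.

3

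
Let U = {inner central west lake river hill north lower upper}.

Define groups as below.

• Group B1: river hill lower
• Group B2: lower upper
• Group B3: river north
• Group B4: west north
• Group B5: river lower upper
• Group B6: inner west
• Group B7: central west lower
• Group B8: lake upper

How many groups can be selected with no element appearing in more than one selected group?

3

B3, B7, B8 are pairwise disjoint (B3={river,north}; B7={central,west,lower}; B8={lake,upper}).
Every remaining group overlaps one of these, and no 4 of the listed groups are pairwise disjoint, so 3 is the maximum.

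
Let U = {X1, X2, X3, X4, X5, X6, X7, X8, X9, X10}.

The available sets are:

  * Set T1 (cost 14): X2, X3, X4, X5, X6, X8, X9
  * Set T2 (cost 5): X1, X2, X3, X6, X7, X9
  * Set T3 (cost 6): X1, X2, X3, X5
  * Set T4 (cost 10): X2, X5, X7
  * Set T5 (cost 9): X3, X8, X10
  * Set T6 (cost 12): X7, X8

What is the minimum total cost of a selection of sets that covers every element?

T1, T2, T5 together cover every element (T1 ∪ T2 ∪ T5 = {X1, X2, X3, X4, X5, X6, X7, X8, X9, X10}); total cost 14 + 5 + 9 = 28.
The greedy pick T2, T5, T3, T1 costs 34; no covering selection beats 28.

28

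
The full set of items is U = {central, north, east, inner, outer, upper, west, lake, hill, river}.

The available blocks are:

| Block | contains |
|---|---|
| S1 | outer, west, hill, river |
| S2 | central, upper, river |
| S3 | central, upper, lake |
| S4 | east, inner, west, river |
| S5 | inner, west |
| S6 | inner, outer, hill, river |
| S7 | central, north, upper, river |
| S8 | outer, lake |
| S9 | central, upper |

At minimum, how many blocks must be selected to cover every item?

4

Take {S1, S3, S4, S7}. Their union is {central, north, east, inner, outer, upper, west, lake, hill, river}, which is all 10 items.
No 3 of the 9 blocks cover everything (all 84 combinations miss at least one item), so 4 is optimal.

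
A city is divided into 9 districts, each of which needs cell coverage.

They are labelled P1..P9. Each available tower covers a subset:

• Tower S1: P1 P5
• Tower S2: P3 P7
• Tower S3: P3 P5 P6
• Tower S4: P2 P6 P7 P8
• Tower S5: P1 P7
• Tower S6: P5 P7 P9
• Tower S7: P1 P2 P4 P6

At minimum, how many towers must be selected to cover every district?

4

S3 and S4 and S6 and S7 together: S3 ∪ S4 ∪ S6 ∪ S7 = {P1, P2, P3, P4, P5, P6, P7, P8, P9} — every district is covered.
Only S4 contains P8, so S4 is forced; the remaining 5 districts need at least 3 more towers (each remaining tower adds at most 2) — so at least 4 towers are needed, and 4 is optimal.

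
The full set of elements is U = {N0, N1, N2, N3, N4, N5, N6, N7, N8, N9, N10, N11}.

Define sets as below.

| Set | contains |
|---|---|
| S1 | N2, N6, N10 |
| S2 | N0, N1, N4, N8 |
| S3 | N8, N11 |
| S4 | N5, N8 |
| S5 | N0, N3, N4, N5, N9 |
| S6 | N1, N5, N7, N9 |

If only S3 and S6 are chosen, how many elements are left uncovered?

6

Union of S3, S6 = {N1, N5, N7, N8, N9, N11}.
Not covered: N0, N2, N3, N4, N6, N10 — 6 elements.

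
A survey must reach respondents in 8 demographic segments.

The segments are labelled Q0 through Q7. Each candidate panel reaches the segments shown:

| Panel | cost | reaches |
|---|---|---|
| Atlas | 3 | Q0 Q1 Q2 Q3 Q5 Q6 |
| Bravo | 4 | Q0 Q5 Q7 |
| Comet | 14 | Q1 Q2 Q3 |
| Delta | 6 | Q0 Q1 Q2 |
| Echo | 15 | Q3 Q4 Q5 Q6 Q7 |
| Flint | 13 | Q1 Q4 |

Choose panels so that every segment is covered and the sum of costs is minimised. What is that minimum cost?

18

Atlas, Echo together cover every segment (Atlas ∪ Echo = {Q0, Q1, Q2, Q3, Q4, Q5, Q6, Q7}); total cost 3 + 15 = 18.
The greedy pick Atlas, Bravo, Flint costs 20; no covering selection beats 18.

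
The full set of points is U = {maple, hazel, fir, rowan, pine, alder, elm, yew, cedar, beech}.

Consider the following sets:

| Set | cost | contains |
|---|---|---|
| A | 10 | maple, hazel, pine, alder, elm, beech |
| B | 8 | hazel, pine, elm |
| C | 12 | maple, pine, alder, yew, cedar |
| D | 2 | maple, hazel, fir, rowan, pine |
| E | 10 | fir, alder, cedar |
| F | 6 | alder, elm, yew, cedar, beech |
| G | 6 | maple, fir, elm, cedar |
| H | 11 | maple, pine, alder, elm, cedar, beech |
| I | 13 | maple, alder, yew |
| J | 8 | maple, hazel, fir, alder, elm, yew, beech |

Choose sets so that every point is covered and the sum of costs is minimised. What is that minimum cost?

D, F together cover every point (D ∪ F = {maple, hazel, fir, rowan, pine, alder, elm, yew, cedar, beech}); total cost 2 + 6 = 8.
No covering selection has total cost below 8.

8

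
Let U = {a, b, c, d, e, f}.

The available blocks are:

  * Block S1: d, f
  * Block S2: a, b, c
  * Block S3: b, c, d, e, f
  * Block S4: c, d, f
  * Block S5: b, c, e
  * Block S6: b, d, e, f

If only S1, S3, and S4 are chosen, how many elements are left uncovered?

Union of S1, S3, S4 = {b, c, d, e, f}.
Not covered: a — 1 element.

1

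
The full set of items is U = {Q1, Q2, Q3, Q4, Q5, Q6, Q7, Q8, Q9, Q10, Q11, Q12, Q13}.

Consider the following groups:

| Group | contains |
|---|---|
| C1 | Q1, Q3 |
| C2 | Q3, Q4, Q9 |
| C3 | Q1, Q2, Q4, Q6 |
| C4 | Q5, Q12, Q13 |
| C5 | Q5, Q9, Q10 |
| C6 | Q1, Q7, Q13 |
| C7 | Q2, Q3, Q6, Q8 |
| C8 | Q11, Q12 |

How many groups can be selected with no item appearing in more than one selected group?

C5, C6, C7, C8 are pairwise disjoint (C5={Q5,Q9,Q10}; C6={Q1,Q7,Q13}; C7={Q2,Q3,Q6,Q8}; C8={Q11,Q12}).
Every remaining group overlaps one of these, and no 5 of the listed groups are pairwise disjoint, so 4 is the maximum.

4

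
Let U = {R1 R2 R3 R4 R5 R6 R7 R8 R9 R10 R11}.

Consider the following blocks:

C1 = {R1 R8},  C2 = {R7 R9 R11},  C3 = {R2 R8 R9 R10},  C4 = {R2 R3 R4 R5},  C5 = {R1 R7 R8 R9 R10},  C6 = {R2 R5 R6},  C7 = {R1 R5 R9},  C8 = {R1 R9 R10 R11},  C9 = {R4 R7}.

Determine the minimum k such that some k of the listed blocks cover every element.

Take {C2, C4, C5, C6}. Their union is {R1, R2, R3, R4, R5, R6, R7, R8, R9, R10, R11}, which is all 11 elements.
No 3 of the 9 blocks cover everything (all 84 combinations miss at least one element), so 4 is optimal.

4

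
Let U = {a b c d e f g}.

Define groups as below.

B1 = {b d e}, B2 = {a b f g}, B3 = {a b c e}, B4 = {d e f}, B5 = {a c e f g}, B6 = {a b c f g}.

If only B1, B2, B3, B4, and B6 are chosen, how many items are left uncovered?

Union of B1, B2, B3, B4, B6 = {a, b, c, d, e, f, g} — that's every item, so 0 are uncovered.

0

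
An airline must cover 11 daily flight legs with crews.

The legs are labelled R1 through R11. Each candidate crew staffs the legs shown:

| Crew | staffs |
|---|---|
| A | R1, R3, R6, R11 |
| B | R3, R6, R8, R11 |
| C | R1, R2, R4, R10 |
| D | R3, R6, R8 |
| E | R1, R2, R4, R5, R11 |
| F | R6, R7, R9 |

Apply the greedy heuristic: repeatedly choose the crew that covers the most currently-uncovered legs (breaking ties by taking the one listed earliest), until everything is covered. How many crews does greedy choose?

4

Greedy: pick E (covers 5 new) → pick B (covers 3 new) → pick F (covers 2 new) → pick C (covers 1 new). Total picks: 4.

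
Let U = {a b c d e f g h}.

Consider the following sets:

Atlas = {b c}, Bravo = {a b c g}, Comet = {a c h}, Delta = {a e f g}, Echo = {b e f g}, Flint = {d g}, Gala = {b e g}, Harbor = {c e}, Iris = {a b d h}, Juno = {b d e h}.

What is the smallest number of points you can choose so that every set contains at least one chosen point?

T = {c, d, e} meets every set (each contains at least one member of T), and |T| = 3.
No choice of 2 points meets every set, so 3 is the minimum.

3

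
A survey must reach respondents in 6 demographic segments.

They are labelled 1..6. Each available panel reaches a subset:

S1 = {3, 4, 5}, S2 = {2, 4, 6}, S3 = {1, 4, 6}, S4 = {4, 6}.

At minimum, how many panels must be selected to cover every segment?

3

S1 and S2 and S3 together: S1 ∪ S2 ∪ S3 = {1, 2, 3, 4, 5, 6} — every segment is covered.
Only S3 contains 1, so S3 is forced; the remaining 3 segments need at least 2 more panels (each remaining panel adds at most 2) — so at least 3 panels are needed, and 3 is optimal.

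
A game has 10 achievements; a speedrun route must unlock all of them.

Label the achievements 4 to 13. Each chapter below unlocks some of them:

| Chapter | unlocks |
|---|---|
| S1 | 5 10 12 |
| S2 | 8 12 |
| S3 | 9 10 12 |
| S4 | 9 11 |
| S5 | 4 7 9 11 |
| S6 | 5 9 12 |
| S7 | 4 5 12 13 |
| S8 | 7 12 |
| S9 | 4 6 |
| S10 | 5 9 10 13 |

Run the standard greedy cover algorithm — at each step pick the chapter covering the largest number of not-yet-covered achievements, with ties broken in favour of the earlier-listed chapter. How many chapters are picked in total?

Greedy: pick S5 (covers 4 new) → pick S1 (covers 3 new) → pick S2 (covers 1 new) → pick S7 (covers 1 new) → pick S9 (covers 1 new). Total picks: 5.
(The true minimum cover uses only 4 chapters, so greedy is not optimal here.)

5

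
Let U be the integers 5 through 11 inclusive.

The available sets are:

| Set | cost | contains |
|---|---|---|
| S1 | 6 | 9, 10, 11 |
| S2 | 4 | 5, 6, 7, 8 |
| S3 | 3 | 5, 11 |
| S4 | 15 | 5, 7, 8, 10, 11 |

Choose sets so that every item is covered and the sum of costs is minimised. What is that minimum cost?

S1, S2 together cover every item (S1 ∪ S2 = {5, 6, 7, 8, 9, 10, 11}); total cost 6 + 4 = 10.
No covering selection has total cost below 10.

10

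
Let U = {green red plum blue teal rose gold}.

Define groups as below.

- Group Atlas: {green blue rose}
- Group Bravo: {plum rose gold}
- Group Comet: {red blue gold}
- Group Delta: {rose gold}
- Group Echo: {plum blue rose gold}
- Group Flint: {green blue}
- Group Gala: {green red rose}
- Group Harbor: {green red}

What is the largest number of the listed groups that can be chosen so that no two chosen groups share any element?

2

Delta, Flint are pairwise disjoint (Delta={rose,gold}; Flint={green,blue}).
Every remaining group overlaps one of these, and no 3 of the listed groups are pairwise disjoint, so 2 is the maximum.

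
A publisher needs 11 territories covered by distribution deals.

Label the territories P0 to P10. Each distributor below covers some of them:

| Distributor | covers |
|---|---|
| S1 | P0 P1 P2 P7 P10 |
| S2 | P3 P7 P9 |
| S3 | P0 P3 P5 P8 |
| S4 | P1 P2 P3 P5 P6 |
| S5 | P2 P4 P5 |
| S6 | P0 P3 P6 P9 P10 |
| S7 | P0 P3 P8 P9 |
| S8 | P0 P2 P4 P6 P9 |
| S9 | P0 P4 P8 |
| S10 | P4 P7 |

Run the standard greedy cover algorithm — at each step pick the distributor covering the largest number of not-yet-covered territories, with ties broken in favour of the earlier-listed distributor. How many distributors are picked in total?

3

Greedy: pick S1 (covers 5 new) → pick S3 (covers 3 new) → pick S8 (covers 3 new). Total picks: 3.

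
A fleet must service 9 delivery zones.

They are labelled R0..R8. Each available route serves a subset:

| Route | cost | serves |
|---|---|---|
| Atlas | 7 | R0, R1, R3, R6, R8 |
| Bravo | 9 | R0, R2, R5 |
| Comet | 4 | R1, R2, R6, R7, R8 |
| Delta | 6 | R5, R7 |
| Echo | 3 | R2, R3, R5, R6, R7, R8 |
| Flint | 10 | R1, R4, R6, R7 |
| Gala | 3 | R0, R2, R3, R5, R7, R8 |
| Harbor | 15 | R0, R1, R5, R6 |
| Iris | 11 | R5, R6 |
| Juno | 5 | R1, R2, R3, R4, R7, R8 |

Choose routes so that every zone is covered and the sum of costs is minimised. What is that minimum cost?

11

Echo, Gala, Juno together cover every zone (Echo ∪ Gala ∪ Juno = {R0, R1, R2, R3, R4, R5, R6, R7, R8}); total cost 3 + 3 + 5 = 11.
No covering selection has total cost below 11.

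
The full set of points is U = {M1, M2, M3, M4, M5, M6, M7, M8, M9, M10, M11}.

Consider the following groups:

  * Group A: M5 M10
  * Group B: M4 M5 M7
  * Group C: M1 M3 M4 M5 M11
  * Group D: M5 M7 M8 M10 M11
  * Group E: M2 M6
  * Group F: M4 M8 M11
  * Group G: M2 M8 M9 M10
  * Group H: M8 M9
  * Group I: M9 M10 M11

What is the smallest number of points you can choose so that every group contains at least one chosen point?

Take T = {M2, M4, M5, M9}. Each listed group contains at least one of these, so T is a hitting set of size 4.
No choice of 3 points meets every group, so 4 is the minimum.

4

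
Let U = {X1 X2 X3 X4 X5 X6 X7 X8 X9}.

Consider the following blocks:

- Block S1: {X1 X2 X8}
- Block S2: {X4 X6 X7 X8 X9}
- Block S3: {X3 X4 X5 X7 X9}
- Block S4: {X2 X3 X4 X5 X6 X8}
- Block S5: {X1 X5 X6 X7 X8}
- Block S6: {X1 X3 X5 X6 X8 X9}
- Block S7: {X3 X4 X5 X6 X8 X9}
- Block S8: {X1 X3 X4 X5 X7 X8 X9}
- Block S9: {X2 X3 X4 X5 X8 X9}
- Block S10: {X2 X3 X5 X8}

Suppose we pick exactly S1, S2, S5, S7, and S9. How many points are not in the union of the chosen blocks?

Union of S1, S2, S5, S7, S9 = {X1, X2, X3, X4, X5, X6, X7, X8, X9} — that's every point, so 0 are uncovered.

0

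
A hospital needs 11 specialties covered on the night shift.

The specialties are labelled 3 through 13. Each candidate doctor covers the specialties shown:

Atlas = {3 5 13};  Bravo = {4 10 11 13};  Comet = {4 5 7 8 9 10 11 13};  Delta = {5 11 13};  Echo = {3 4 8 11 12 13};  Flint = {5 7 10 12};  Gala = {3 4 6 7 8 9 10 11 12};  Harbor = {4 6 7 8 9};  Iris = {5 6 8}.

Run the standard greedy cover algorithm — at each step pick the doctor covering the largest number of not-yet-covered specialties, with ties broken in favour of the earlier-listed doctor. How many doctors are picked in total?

Greedy: pick Gala (covers 9 new) → pick Atlas (covers 2 new). Total picks: 2.

2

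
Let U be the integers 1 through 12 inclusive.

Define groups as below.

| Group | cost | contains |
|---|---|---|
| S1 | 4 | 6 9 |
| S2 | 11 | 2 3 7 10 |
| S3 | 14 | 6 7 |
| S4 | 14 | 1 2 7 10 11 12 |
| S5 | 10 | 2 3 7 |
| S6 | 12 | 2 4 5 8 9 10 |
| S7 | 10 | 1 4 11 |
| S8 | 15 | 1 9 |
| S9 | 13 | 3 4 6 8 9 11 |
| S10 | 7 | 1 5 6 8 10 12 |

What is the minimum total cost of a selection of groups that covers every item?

30

S5, S9, S10 together cover every item (S5 ∪ S9 ∪ S10 = {1, 2, 3, 4, 5, 6, 7, 8, 9, 10, 11, 12}); total cost 10 + 13 + 7 = 30.
No covering selection has total cost below 30.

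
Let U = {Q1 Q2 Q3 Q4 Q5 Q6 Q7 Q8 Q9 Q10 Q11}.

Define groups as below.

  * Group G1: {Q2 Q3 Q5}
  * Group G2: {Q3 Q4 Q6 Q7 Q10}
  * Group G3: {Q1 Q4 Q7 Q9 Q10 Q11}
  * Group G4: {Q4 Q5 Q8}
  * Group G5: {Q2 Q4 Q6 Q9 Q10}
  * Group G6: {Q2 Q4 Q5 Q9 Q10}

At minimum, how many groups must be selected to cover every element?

4

G1, G2, G3, and G4 cover everything between them: the union {Q1, Q2, Q3, Q4, Q5, Q6, Q7, Q8, Q9, Q10, Q11} is all of U.
No 3 of the 6 groups cover everything (all 20 combinations miss at least one element), so 4 is optimal.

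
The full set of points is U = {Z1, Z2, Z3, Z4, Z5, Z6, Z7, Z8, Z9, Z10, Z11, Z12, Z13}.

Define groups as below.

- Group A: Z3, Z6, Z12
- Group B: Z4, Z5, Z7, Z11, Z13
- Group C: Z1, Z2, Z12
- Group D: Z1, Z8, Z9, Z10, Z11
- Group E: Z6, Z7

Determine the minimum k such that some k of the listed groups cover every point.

Take {A, B, C, D}. Their union is {Z1, Z2, Z3, Z4, Z5, Z6, Z7, Z8, Z9, Z10, Z11, Z12, Z13}, which is all 13 points.
No 3 of the 5 groups cover everything (all 10 combinations miss at least one point), so 4 is optimal.

4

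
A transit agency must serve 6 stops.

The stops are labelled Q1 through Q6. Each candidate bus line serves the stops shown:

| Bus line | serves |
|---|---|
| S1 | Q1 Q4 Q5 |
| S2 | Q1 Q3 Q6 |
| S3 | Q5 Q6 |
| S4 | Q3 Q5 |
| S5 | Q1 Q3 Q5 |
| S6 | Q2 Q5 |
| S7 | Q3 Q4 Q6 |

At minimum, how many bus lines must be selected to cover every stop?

S5 and S6 and S7 together: S5 ∪ S6 ∪ S7 = {Q1, Q2, Q3, Q4, Q5, Q6} — every stop is covered.
Only S6 contains Q2, so S6 is forced; the remaining 4 stops need at least 2 more bus lines (each remaining bus line adds at most 3) — so at least 3 bus lines are needed, and 3 is optimal.

3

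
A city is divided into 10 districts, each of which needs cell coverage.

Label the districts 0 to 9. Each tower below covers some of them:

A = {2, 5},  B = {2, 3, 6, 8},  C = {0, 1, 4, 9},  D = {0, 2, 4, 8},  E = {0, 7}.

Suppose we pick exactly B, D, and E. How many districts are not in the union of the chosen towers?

3

Union of B, D, E = {0, 2, 3, 4, 6, 7, 8}.
Not covered: 1, 5, 9 — 3 districts.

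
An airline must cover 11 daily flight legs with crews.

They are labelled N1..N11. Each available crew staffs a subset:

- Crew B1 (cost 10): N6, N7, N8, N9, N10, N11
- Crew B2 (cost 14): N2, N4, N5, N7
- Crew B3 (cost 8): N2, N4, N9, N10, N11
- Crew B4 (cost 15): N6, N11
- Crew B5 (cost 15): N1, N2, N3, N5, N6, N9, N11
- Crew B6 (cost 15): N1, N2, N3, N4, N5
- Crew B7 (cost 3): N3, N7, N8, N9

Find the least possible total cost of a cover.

25

B1, B6 together cover every leg (B1 ∪ B6 = {N1, N2, N3, N4, N5, N6, N7, N8, N9, N10, N11}); total cost 10 + 15 = 25.
The greedy pick B7, B3, B5 costs 26; no covering selection beats 25.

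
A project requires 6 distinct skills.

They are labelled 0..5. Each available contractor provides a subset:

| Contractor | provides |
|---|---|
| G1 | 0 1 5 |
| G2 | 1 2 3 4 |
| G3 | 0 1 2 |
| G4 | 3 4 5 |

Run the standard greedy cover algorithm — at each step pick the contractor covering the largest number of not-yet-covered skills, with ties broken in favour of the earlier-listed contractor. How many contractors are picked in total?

Greedy: pick G2 (covers 4 new) → pick G1 (covers 2 new). Total picks: 2.

2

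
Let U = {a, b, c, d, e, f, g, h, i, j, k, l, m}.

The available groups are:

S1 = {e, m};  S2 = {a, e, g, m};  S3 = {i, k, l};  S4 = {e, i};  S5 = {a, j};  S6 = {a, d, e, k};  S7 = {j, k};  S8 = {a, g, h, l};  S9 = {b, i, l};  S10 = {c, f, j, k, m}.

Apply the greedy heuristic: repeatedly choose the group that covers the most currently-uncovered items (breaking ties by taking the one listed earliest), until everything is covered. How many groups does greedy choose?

5

Greedy: pick S10 (covers 5 new) → pick S8 (covers 4 new) → pick S4 (covers 2 new) → pick S6 (covers 1 new) → pick S9 (covers 1 new). Total picks: 5.
(The true minimum cover uses only 4 groups, so greedy is not optimal here.)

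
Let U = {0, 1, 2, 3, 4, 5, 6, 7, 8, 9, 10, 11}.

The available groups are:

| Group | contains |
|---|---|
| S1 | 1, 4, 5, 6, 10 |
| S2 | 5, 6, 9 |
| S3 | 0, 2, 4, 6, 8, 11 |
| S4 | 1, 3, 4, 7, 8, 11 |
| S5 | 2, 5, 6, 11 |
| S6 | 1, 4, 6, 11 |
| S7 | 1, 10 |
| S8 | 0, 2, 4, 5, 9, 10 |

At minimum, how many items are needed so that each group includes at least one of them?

Take H = {1, 4, 6}. Each listed group contains at least one of these, so H is a hitting set of size 3.
No choice of 2 items meets every group, so 3 is the minimum.

3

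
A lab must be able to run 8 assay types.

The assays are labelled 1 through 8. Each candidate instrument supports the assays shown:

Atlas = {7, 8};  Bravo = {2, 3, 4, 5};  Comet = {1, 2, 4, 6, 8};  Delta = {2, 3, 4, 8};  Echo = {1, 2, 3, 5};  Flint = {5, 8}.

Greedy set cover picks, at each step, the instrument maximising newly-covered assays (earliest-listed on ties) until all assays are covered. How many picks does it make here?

Greedy: pick Comet (covers 5 new) → pick Bravo (covers 2 new) → pick Atlas (covers 1 new). Total picks: 3.

3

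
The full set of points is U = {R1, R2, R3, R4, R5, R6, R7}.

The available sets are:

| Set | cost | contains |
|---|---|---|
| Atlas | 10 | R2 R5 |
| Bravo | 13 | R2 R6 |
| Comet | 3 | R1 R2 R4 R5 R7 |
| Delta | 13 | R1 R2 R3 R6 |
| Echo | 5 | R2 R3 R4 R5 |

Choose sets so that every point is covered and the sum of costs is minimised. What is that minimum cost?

16

Comet, Delta together cover every point (Comet ∪ Delta = {R1, R2, R3, R4, R5, R6, R7}); total cost 3 + 13 = 16.
The greedy pick Comet, Echo, Bravo costs 21; no covering selection beats 16.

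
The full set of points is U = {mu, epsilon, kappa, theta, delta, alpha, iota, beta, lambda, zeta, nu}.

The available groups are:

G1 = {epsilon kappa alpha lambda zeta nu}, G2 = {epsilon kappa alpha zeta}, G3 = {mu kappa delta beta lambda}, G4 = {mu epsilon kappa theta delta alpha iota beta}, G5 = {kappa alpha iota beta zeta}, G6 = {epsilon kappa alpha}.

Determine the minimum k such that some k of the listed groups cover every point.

Take {G1, G4}. Their union is {mu, epsilon, kappa, theta, delta, alpha, iota, beta, lambda, zeta, nu}, which is all 11 points.
No single group has all 11 points (the largest, G4, has 8), so 2 is optimal.

2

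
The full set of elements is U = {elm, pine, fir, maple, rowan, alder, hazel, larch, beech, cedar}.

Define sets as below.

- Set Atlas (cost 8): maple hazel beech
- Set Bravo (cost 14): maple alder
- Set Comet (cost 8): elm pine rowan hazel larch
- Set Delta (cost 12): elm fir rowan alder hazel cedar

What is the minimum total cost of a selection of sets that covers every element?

28

Atlas, Comet, Delta together cover every element (Atlas ∪ Comet ∪ Delta = {elm, pine, fir, maple, rowan, alder, hazel, larch, beech, cedar}); total cost 8 + 8 + 12 = 28.
No covering selection has total cost below 28.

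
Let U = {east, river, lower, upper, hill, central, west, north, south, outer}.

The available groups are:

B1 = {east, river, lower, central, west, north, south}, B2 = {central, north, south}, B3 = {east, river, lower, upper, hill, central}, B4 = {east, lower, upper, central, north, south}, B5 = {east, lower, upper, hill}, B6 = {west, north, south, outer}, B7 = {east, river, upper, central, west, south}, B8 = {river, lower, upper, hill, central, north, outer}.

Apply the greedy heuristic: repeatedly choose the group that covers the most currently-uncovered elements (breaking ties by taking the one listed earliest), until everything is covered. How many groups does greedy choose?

2

Greedy: pick B1 (covers 7 new) → pick B8 (covers 3 new). Total picks: 2.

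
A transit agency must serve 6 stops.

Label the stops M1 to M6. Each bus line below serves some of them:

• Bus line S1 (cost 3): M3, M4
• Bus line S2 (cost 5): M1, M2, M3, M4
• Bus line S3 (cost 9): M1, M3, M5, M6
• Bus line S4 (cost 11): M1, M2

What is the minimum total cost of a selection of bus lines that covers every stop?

14

S2, S3 together cover every stop (S2 ∪ S3 = {M1, M2, M3, M4, M5, M6}); total cost 5 + 9 = 14.
No covering selection has total cost below 14.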